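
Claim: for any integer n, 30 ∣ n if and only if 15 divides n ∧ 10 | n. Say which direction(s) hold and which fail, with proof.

Both directions hold.

[⇐] Suppose 15 ∣ n and 10 ∣ n. Any common multiple of 15 and 10 is a multiple of their lcm; here lcm(15, 10) = 15·10/gcd(15, 10) = 150/5 = 30, so 30 ∣ n.

[⇒] If 30 ∣ n, write n = 30q. Since 30 = 2·15, n = 15·(2q), so 15 ∣ n; and since 30 = 3·10, n = 10·(3q), so 10 ∣ n.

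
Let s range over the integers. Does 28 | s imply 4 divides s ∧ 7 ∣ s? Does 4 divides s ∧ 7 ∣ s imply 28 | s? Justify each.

Both directions hold.

Forward direction. If 28 ∣ s, write s = 28q. Since 28 = 7·4, s = 4·(7q), so 4 ∣ s; and since 28 = 4·7, s = 7·(4q), so 7 ∣ s.

Converse. Suppose 4 ∣ s and 7 ∣ s. Any common multiple of 4 and 7 is a multiple of their lcm; here gcd(4, 7) = 1, so lcm(4, 7) = 4·7 = 28, so 28 ∣ s.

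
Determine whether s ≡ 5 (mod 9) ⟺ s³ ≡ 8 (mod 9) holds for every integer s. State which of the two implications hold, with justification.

(←) This fails: take s = 2. Then 2³ = 8 ≡ 8 (mod 9), yet 2 ≡ 2 (mod 9), not 5.

(→) Suppose s ≡ 5 (mod 9). Write s = 9j + 5. Then (9j + 5)³ = 729j³ + 1215j² + 675j + 125 = 9(81j³ + 135j² + 75j + 13) + 8, so s³ ≡ 8 (mod 9).

The forward direction holds; the converse fails.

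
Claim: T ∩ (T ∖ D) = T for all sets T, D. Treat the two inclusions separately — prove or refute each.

(⊇) This inclusion fails. Take T = {1}, D = {1}; then 1 ∈ T but 1 ∉ T ∩ (T ∖ D).

(⊆) Let x ∈ T ∩ (T ∖ D). Then x ∈ T and x ∉ D, from which x ∈ T.

The sets are not equal: only the forward inclusion holds.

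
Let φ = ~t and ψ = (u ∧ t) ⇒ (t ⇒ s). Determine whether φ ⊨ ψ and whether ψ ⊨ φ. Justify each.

[⇐] This fails. Under s = F, t = T, u = F, the left side is false but the right side is true.

[⇒] Assume the antecedent. If s is true, (u ∧ t) ⇒ (t ⇒ s) reduces to true regardless of the other variables. If s is false, the antecedent forces (s = F, t = F, u = F) or (s = F, t = F, u = T), and (u ∧ t) ⇒ (t ⇒ s) holds there. Either way (u ∧ t) ⇒ (t ⇒ s) holds.

Not equivalent: only (⇒) holds.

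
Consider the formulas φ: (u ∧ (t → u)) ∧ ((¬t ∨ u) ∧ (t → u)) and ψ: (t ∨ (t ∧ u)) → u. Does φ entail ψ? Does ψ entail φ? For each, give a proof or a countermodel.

Only the forward direction holds.

(→) Assume the antecedent. If u is true, (t ∨ (t ∧ u)) → u reduces to true regardless of the other variables. If u is false, the antecedent cannot hold. Either way (t ∨ (t ∧ u)) → u holds.

(←) This fails. Under u = F, t = F, the left side is false but the right side is true.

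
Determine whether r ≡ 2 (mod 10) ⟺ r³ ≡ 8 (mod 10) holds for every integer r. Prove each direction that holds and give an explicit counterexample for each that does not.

The biconditional holds.

(⟹) Suppose r ≡ 2 (mod 10). Write r = 10j + 2. Then (10j + 2)³ = 1000j³ + 600j² + 120j + 8 = 10(100j³ + 60j² + 12j) + 8, so r³ ≡ 8 (mod 10).

(⟸) For the converse, argue contrapositively. If r ≢ 2 (mod 10), then r is congruent to one of 0, 1, 3, 4, 5, 6, 7, 8, 9 modulo 10, and these give r³ ≡ 0, 1, 7, 4, 5, 6, 3, 2, 9 respectively — never 8.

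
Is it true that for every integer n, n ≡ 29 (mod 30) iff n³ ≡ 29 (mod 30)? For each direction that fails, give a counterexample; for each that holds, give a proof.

Both directions hold.

(←) Suppose n³ ≡ 29 (mod 30). The only residue r in {0, …, 29} with r³ ≡ 29 (mod 30) is r = 29, so n ≡ 29 (mod 30).

(→) Suppose n ≡ 29 (mod 30). Write n = 30j + 29. Then (30j + 29)³ = 27000j³ + 78300j² + 75690j + 24389 = 30(900j³ + 2610j² + 2523j + 812) + 29, so n³ ≡ 29 (mod 30).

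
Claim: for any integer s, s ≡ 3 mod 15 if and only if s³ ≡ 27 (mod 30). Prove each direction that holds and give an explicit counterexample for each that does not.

(⟹) This fails: take s = 18. Then 18 ≡ 3 (mod 15), but 18³ = 5832 ≡ 12 (mod 30), not 27.

(⟸) Conversely, the residues r modulo 30 with r³ ≡ 27 (mod 30) are exactly {3}, and each is ≡ 3 (mod 15).

(⇒) fails; (⇐) holds.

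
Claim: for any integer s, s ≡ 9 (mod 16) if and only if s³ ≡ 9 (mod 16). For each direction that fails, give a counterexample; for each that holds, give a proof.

(→) Suppose s ≡ 9 (mod 16). Write s = 16j + 9. Then (16j + 9)³ = 4096j³ + 6912j² + 3888j + 729 = 16(256j³ + 432j² + 243j + 45) + 9, so s³ ≡ 9 (mod 16).

(←) Conversely, suppose s³ ≡ 9 (mod 16). The only residue r in {0, …, 15} with r³ ≡ 9 (mod 16) is r = 9, so s ≡ 9 (mod 16).

Both directions hold.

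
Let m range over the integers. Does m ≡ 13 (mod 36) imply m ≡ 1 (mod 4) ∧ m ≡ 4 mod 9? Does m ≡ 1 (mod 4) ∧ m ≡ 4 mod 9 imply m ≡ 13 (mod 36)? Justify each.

Forward direction. Suppose m ≡ 13 (mod 36); write m = 36j + 13. Since 4 ∣ 36, reducing mod 4 gives m ≡ 13 ≡ 1 (mod 4); since 9 ∣ 36, reducing mod 9 gives m ≡ 13 ≡ 4 (mod 9).

Converse. If m ≡ 1 (mod 4) and m ≡ 4 (mod 9), then by the Chinese remainder theorem m ≡ 13 (mod 36). This is exactly m ≡ 13 (mod 36).

Both directions hold.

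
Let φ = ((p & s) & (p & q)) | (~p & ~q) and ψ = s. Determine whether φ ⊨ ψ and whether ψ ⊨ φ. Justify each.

(⇒) This fails. Under p = F, s = F, q = F, the left side is true but the right side is false.

(⇐) This fails. Under p = T, s = T, q = F, the left side is false but the right side is true.

Both directions fail.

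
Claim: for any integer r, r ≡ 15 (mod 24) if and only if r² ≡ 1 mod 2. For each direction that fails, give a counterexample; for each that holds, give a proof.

(⟹) Suppose r ≡ 15 (mod 24). Then r² ≡ 15² = 225 (mod 24), and since 2 ∣ 24, also r² ≡ 1 (mod 2).

(⟸) This fails: take r = 1. Then 1² = 1 ≡ 1 (mod 2), yet 1 ≡ 1 (mod 24), not 15.

(⇒) holds; (⇐) fails.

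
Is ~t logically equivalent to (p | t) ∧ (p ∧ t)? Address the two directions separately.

(⇒) fails and (⇐) fails.

(⟹) This fails. Under t = F, p = F, the left side is true but the right side is false.

(⟸) This fails. Under t = T, p = T, the left side is false but the right side is true.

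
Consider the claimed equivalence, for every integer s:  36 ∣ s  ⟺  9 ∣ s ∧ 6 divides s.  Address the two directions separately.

The forward direction holds; the converse fails.

[⇒] If 36 ∣ s, write s = 36q. Since 36 = 4·9, s = 9·(4q), so 9 ∣ s; and since 36 = 6·6, s = 6·(6q), so 6 ∣ s.

[⇐] This fails: take s = 18. Both 9 ∣ 18 and 6 ∣ 18, yet 18 is not a multiple of 36 (since 18 = 0·36 + 18), so 36 ∤ 18.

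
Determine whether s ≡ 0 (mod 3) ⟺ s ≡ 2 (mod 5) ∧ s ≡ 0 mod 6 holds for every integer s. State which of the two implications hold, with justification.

Forward direction. This fails: s = 0 gives 0 ≡ 0 (mod 3) but 0 ≡ 0 (mod 5), so the conjunction on the right does not hold.

Converse. If s ≡ 2 (mod 5) and s ≡ 0 (mod 6), then by the Chinese remainder theorem s ≡ 12 (mod 30). Since 12 ≡ 0 (mod 3) and 3 ∣ 30, we get s ≡ 0 (mod 3).

Only the converse holds.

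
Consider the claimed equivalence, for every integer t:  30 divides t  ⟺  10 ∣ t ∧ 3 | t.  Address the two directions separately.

Converse. Suppose 10 ∣ t and 3 ∣ t. Any common multiple of 10 and 3 is a multiple of their lcm; here gcd(10, 3) = 1, so lcm(10, 3) = 10·3 = 30, so 30 ∣ t.

Forward direction. If 30 ∣ t, write t = 30q. Since 30 = 3·10, t = 10·(3q), so 10 ∣ t; and since 30 = 10·3, t = 3·(10q), so 3 ∣ t.

Both directions hold; the statement is true.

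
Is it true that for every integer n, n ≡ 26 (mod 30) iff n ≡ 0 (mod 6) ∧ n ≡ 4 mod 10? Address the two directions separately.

Forward direction. This fails: n = 26 gives 26 ≡ 26 (mod 30) but 26 ≡ 2 (mod 6), so the conjunction on the right does not hold.

Converse. This fails: n = 24 satisfies both congruences on the right (24 ≡ 0 mod 6 and 24 ≡ 4 mod 10) yet 24 ≡ 24 (mod 30), not 26.

Both directions fail.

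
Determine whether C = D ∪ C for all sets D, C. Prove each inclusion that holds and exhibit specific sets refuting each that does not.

(⊇) This inclusion fails. Take D = {1}, C = ∅; then 1 ∈ D ∪ C but 1 ∉ C.

(⊆) Let x ∈ C. Then either x ∈ C and x ∉ D; or x ∈ D ∩ C. In each case x ∈ D ∪ C, so C ⊆ D ∪ C.

The sets are not equal: only the forward inclusion holds.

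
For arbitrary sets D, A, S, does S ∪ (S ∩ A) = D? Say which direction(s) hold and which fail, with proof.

(⟹) This inclusion fails. Take D = ∅, A = ∅, S = {1}; then 1 ∈ S ∪ (S ∩ A) but 1 ∉ D.

(⟸) This inclusion fails. Take D = {1}, A = ∅, S = ∅; then 1 ∈ D but 1 ∉ S ∪ (S ∩ A).

Neither inclusion holds.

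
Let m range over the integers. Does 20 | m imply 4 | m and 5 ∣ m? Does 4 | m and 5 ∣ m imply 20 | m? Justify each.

Both directions hold; the statement is true.

(→) If 20 ∣ m, write m = 20q. Since 20 = 5·4, m = 4·(5q), so 4 ∣ m; and since 20 = 4·5, m = 5·(4q), so 5 ∣ m.

(←) Suppose 4 ∣ m and 5 ∣ m. Any common multiple of 4 and 5 is a multiple of their lcm; here gcd(4, 5) = 1, so lcm(4, 5) = 4·5 = 20, so 20 ∣ m.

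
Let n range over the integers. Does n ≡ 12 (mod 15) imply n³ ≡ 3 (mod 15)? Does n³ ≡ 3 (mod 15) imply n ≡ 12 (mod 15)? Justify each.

[⇒] Suppose n ≡ 12 (mod 15). Write n = 15j + 12. Then (15j + 12)³ = 3375j³ + 8100j² + 6480j + 1728 = 15(225j³ + 540j² + 432j + 115) + 3, so n³ ≡ 3 (mod 15).

[⇐] Conversely, suppose n³ ≡ 3 (mod 15). The only residue r in {0, …, 14} with r³ ≡ 3 (mod 15) is r = 12, so n ≡ 12 (mod 15).

Equivalent; both directions hold.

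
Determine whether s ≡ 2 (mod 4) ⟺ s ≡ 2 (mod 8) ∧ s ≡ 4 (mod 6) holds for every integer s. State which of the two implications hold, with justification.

[⇒] This fails: s = 2 gives 2 ≡ 2 (mod 4) but 2 ≡ 2 (mod 6), so the conjunction on the right does not hold.

[⇐] Conversely, if s ≡ 2 (mod 8) and s ≡ 4 (mod 6), then by the Chinese remainder theorem s ≡ 10 (mod 24). Since 10 ≡ 2 (mod 4) and 4 ∣ 24, we get s ≡ 2 (mod 4).

The forward direction fails; the converse holds.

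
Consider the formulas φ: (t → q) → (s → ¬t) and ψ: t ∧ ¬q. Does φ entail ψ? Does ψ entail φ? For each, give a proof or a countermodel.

The forward direction fails; the converse holds.

(⇒) This fails. Under t = F, s = F, q = F, the left side is true but the right side is false.

(⇐) Assume the antecedent. If t is true, the antecedent forces (t = T, s = F, q = F) or (t = T, s = T, q = F), and (t → q) → (s → ¬t) holds there. If t is false, the antecedent cannot hold. Either way (t → q) → (s → ¬t) holds.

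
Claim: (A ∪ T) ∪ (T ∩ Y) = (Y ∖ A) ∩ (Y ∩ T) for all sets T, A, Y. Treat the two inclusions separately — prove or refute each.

(⟹) This inclusion fails. Take T = {1}, A = ∅, Y = ∅; then 1 ∈ (A ∪ T) ∪ (T ∩ Y) but 1 ∉ (Y ∖ A) ∩ (Y ∩ T).

(⟸) Let x ∈ (Y ∖ A) ∩ (Y ∩ T). Then x ∈ T ∩ Y and x ∉ A, from which x ∈ (A ∪ T) ∪ (T ∩ Y).

Only the reverse inclusion holds.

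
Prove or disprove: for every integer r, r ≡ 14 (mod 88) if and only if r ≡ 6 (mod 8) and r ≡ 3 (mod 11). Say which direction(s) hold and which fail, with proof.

(⇒) Suppose r ≡ 14 (mod 88); write r = 88j + 14. Since 8 ∣ 88, reducing mod 8 gives r ≡ 14 ≡ 6 (mod 8); since 11 ∣ 88, reducing mod 11 gives r ≡ 14 ≡ 3 (mod 11).

(⇐) Conversely, if r ≡ 6 (mod 8) and r ≡ 3 (mod 11), then by the Chinese remainder theorem r ≡ 14 (mod 88). This is exactly r ≡ 14 (mod 88).

Equivalent; both directions hold.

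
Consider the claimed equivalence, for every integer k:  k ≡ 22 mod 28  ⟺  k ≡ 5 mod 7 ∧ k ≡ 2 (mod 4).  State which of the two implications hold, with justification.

Forward direction. This fails: k = 22 gives 22 ≡ 22 (mod 28) but 22 ≡ 1 (mod 7), so the conjunction on the right does not hold.

Converse. This fails: k = 26 satisfies both congruences on the right (26 ≡ 5 mod 7 and 26 ≡ 2 mod 4) yet 26 ≡ 26 (mod 28), not 22.

Both directions fail.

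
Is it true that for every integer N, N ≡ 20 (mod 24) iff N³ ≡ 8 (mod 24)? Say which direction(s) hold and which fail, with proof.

(⟹) Suppose N ≡ 20 (mod 24). Write N = 24j + 20. Then (24j + 20)³ = 13824j³ + 34560j² + 28800j + 8000 = 24(576j³ + 1440j² + 1200j + 333) + 8, so N³ ≡ 8 (mod 24).

(⟸) This fails: take N = 2. Then 2³ = 8 ≡ 8 (mod 24), yet 2 ≡ 2 (mod 24), not 20.

Not equivalent: only (⇒) holds.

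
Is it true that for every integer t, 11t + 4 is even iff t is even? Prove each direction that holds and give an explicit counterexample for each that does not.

[⇒] Suppose 11t + 4 is even. Since 11 is odd, 11t and t have the same parity, so 11t + 4 ≡ t + 4 (mod 2). As 4 is even, 11t + 4 is even exactly when t is even. Thus t is even.

[⇐] Conversely, suppose t is even; write t = 2j. Then 11t + 4 = 11·(2j) + 4 = 2·11j + 4, which is even.

Both directions hold.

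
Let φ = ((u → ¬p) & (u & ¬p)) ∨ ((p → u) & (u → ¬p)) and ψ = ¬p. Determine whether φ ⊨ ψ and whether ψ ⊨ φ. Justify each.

The biconditional holds.

(→) Assume the antecedent. If p is true, the antecedent cannot hold. If p is false, ¬p reduces to true regardless of the other variables. Either way ¬p holds.

(←) Assume the antecedent. If p is true, the antecedent cannot hold. If p is false, the consequent reduces to true regardless of the other variables. Either way the consequent holds.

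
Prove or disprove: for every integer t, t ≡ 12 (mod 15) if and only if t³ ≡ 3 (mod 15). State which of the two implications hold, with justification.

The biconditional holds.

[⇒] Suppose t ≡ 12 (mod 15). Write t = 15j + 12. Then (15j + 12)³ = 3375j³ + 8100j² + 6480j + 1728 = 15(225j³ + 540j² + 432j + 115) + 3, so t³ ≡ 3 (mod 15).

[⇐] Conversely, suppose t³ ≡ 3 (mod 15). The only residue r in {0, …, 14} with r³ ≡ 3 (mod 15) is r = 12, so t ≡ 12 (mod 15).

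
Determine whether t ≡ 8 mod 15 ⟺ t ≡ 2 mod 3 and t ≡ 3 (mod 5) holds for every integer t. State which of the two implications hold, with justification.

(⇒) Suppose t ≡ 8 (mod 15); write t = 15j + 8. Since 3 ∣ 15, reducing mod 3 gives t ≡ 8 ≡ 2 (mod 3); since 5 ∣ 15, reducing mod 5 gives t ≡ 8 ≡ 3 (mod 5).

(⇐) Conversely, if t ≡ 2 (mod 3) and t ≡ 3 (mod 5), then by the Chinese remainder theorem t ≡ 8 (mod 15). This is exactly t ≡ 8 (mod 15).

Equivalent; both directions hold.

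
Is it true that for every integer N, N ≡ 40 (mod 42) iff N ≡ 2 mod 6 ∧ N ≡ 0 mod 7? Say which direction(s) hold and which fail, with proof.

(⇒) fails and (⇐) fails.

Forward direction. This fails: N = 40 gives 40 ≡ 40 (mod 42) but 40 ≡ 4 (mod 6), so the conjunction on the right does not hold.

Converse. This fails: N = 14 satisfies both congruences on the right (14 ≡ 2 mod 6 and 14 ≡ 0 mod 7) yet 14 ≡ 14 (mod 42), not 40.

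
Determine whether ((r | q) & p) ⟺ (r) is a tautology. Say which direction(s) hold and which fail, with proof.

Both directions fail.

(⇒) This fails. Under q = T, p = T, r = F, the left side is true but the right side is false.

(⇐) This fails. Under q = F, p = F, r = T, the left side is false but the right side is true.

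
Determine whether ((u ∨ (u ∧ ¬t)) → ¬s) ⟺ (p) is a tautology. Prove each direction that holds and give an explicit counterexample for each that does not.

Both directions fail.

(⇒) This fails. Under u = F, t = F, s = F, p = F, the left side is true but the right side is false.

(⇐) This fails. Under u = T, t = F, s = T, p = T, the left side is false but the right side is true.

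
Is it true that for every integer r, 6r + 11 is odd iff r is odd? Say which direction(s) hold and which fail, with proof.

Not equivalent: only (⇐) holds.

Converse. Suppose r is odd. Since 6 is even, 6r is even for every r, so 6r + 11 has the same parity as 11, which is odd. Hence 6r + 11 is odd.

Forward direction. This fails: take r = 6. Then 6r + 11 = 47, which is odd, yet r = 6 is even, not odd.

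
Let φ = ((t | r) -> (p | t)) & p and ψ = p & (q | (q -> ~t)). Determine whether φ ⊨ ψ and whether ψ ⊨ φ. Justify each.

[⇐] Assume the antecedent. If p is true, ((t | r) -> (p | t)) & p reduces to true regardless of the other variables. If p is false, the antecedent cannot hold. Either way ((t | r) -> (p | t)) & p holds.

[⇒] Assume the antecedent. If p is true, p & (q | (q -> ~t)) reduces to true regardless of the other variables. If p is false, the antecedent cannot hold. Either way p & (q | (q -> ~t)) holds.

Both directions hold; the statement is true.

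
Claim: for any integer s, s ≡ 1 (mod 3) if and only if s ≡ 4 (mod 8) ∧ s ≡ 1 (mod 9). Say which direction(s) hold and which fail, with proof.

Only the reverse direction holds.

Forward direction. This fails: s = 1 gives 1 ≡ 1 (mod 3) but 1 ≡ 1 (mod 8), so the conjunction on the right does not hold.

Converse. If s ≡ 4 (mod 8) and s ≡ 1 (mod 9), then by the Chinese remainder theorem s ≡ 28 (mod 72). Since 28 ≡ 1 (mod 3) and 3 ∣ 72, we get s ≡ 1 (mod 3).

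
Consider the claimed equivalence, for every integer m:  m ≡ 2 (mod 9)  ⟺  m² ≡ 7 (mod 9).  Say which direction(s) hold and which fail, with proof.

Forward direction. This fails: take m = 2. Then 2 ≡ 2 (mod 9), but 2² = 4 ≡ 4 (mod 9), not 7.

Converse. This fails: take m = 4. Then 4² = 16 ≡ 7 (mod 9), yet 4 ≡ 4 (mod 9), not 2.

(⇒) fails and (⇐) fails.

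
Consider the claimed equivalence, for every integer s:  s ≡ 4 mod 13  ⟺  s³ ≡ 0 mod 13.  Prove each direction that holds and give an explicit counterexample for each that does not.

(⇒) fails and (⇐) fails.

[⇒] This fails: take s = 4. Then 4 ≡ 4 (mod 13), but 4³ = 64 ≡ 12 (mod 13), not 0.

[⇐] This fails: take s = 0. Then 0³ = 0 ≡ 0 (mod 13), yet 0 ≡ 0 (mod 13), not 4.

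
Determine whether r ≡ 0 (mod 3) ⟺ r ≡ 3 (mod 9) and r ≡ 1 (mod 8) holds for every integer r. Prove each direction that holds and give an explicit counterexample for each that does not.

(⟹) This fails: r = 0 gives 0 ≡ 0 (mod 3) but 0 ≡ 0 (mod 9), so the conjunction on the right does not hold.

(⟸) Conversely, if r ≡ 3 (mod 9) and r ≡ 1 (mod 8), then by the Chinese remainder theorem r ≡ 57 (mod 72). Since 57 ≡ 0 (mod 3) and 3 ∣ 72, we get r ≡ 0 (mod 3).

Not equivalent: only (⇐) holds.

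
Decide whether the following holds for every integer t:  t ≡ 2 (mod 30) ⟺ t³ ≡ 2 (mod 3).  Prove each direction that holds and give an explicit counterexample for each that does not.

(⇐) This fails: take t = 5. Then 5³ = 125 ≡ 2 (mod 3), yet 5 ≡ 5 (mod 30), not 2.

(⇒) Suppose t ≡ 2 (mod 30). Then t³ ≡ 2³ = 8 (mod 30), and since 3 ∣ 30, also t³ ≡ 2 (mod 3).

(⇒) holds; (⇐) fails.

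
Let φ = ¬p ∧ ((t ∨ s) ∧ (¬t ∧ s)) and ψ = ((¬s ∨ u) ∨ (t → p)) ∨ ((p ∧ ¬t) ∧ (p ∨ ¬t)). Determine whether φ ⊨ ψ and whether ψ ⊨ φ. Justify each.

(⇒) holds; (⇐) fails.

(⇒) Assume the antecedent. If u is true, the consequent reduces to true regardless of the other variables. If u is false, the antecedent forces (u = F, p = F, t = F, s = T), and the consequent holds there. Either way the consequent holds.

(⇐) This fails. Under u = F, p = F, t = F, s = F, the left side is false but the right side is true.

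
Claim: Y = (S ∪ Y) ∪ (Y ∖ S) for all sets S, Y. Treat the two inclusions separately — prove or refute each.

The sets are not equal: only the forward inclusion holds.

(⟹) Let x ∈ Y. Then either x ∈ Y and x ∉ S; or x ∈ S ∩ Y. In each case x ∈ (S ∪ Y) ∪ (Y ∖ S), so Y ⊆ (S ∪ Y) ∪ (Y ∖ S).

(⟸) This inclusion fails. Take S = {1}, Y = ∅; then 1 ∈ (S ∪ Y) ∪ (Y ∖ S) but 1 ∉ Y.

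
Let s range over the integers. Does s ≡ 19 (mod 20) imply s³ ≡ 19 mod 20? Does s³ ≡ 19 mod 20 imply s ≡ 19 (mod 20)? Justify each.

Both directions hold.

(⇒) Suppose s ≡ 19 (mod 20). Write s = 20j + 19. Then (20j + 19)³ = 8000j³ + 22800j² + 21660j + 6859 = 20(400j³ + 1140j² + 1083j + 342) + 19, so s³ ≡ 19 (mod 20).

(⇐) Conversely, suppose s³ ≡ 19 (mod 20). The only residue r in {0, …, 19} with r³ ≡ 19 (mod 20) is r = 19, so s ≡ 19 (mod 20).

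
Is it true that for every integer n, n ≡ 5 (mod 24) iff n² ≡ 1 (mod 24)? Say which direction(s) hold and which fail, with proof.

(⟸) This fails: take n = 1. Then 1² = 1 ≡ 1 (mod 24), yet 1 ≡ 1 (mod 24), not 5.

(⟹) Suppose n ≡ 5 (mod 24). Write n = 24j + 5. Then (24j + 5)² = 576j² + 240j + 25 = 24(24j² + 10j + 1) + 1, so n² ≡ 1 (mod 24).

Only the forward direction holds.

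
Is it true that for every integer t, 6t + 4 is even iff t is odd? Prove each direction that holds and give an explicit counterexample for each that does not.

Not equivalent: only (⇐) holds.

(→) This fails: take t = 2. Then 6t + 4 = 16, which is even, yet t = 2 is even, not odd.

(←) Suppose t is odd. Since 6 is even, 6t is even for every t, so 6t + 4 has the same parity as 4, which is even. Hence 6t + 4 is even.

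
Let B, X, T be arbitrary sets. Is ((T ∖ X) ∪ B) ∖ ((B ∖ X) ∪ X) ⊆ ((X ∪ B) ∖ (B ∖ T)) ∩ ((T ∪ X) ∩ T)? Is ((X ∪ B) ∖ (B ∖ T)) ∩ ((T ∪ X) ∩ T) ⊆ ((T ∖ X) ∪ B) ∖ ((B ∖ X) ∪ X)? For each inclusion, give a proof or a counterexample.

(⊆) This inclusion fails. Take B = ∅, X = ∅, T = {1}; then 1 ∈ ((T ∖ X) ∪ B) ∖ ((B ∖ X) ∪ X) but 1 ∉ ((X ∪ B) ∖ (B ∖ T)) ∩ ((T ∪ X) ∩ T).

(⊇) This inclusion fails. Take B = {1}, X = ∅, T = {1}; then 1 ∈ ((X ∪ B) ∖ (B ∖ T)) ∩ ((T ∪ X) ∩ T) but 1 ∉ ((T ∖ X) ∪ B) ∖ ((B ∖ X) ∪ X).

(⊆) fails and (⊇) fails.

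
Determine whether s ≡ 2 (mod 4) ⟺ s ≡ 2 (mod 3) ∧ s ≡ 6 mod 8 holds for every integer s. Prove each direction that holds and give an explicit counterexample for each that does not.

(⇒) This fails: s = 2 gives 2 ≡ 2 (mod 4) but 2 ≡ 2 (mod 8), so the conjunction on the right does not hold.

(⇐) Conversely, if s ≡ 2 (mod 3) and s ≡ 6 (mod 8), then by the Chinese remainder theorem s ≡ 14 (mod 24). Since 14 ≡ 2 (mod 4) and 4 ∣ 24, we get s ≡ 2 (mod 4).

(⇒) fails; (⇐) holds.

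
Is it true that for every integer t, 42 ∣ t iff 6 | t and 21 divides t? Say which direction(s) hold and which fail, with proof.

Equivalent; both directions hold.

Forward direction. If 42 ∣ t, write t = 42q. Since 42 = 7·6, t = 6·(7q), so 6 ∣ t; and since 42 = 2·21, t = 21·(2q), so 21 ∣ t.

Converse. Suppose 6 ∣ t and 21 ∣ t. Any common multiple of 6 and 21 is a multiple of their lcm; here lcm(6, 21) = 6·21/gcd(6, 21) = 126/3 = 42, so 42 ∣ t.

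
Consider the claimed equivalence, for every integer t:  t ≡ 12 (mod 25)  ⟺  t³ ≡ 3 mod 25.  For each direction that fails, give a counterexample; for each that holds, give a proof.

(⇐) Suppose t³ ≡ 3 (mod 25). The only residue r in {0, …, 24} with r³ ≡ 3 (mod 25) is r = 12, so t ≡ 12 (mod 25).

(⇒) Suppose t ≡ 12 (mod 25). Write t = 25j + 12. Then (25j + 12)³ = 15625j³ + 22500j² + 10800j + 1728 = 25(625j³ + 900j² + 432j + 69) + 3, so t³ ≡ 3 (mod 25).

Equivalent; both directions hold.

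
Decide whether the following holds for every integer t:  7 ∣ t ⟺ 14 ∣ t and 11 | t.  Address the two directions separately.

Not equivalent: only (⇐) holds.

(⇒) This fails: take t = 7. Certainly 7 ∣ 7, but 14 ∤ 7.

(⇐) Suppose 14 ∣ t and 11 ∣ t. Any common multiple of 14 and 11 is a multiple of their lcm; here gcd(14, 11) = 1, so lcm(14, 11) = 14·11 = 154, so 154 ∣ t. Since 7 ∣ 154, it follows that 7 ∣ t.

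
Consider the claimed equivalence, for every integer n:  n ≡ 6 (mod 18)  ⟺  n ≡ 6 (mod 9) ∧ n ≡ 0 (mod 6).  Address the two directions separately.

Forward direction. Suppose n ≡ 6 (mod 18); write n = 18j + 6. Since 9 ∣ 18, reducing mod 9 gives n ≡ 6 (mod 9); since 6 ∣ 18, reducing mod 6 gives n ≡ 6 ≡ 0 (mod 6).

Converse. If n ≡ 6 (mod 9) and n ≡ 0 (mod 6), then by the Chinese remainder theorem n ≡ 6 (mod 18). This is exactly n ≡ 6 (mod 18).

Both directions hold.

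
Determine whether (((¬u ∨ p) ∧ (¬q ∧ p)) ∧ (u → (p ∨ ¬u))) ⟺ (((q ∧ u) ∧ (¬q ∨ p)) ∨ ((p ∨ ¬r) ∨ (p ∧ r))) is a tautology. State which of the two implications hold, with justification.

Forward direction. Assume the antecedent. If u is true, the antecedent forces (q = F, u = T, r = F, p = T) or (q = F, u = T, r = T, p = T), and the consequent holds there. If u is false, the antecedent forces (q = F, u = F, r = F, p = T) or (q = F, u = F, r = T, p = T), and the consequent holds there. Either way the consequent holds.

Converse. This fails. Under q = F, u = F, r = F, p = F, the left side is false but the right side is true.

Not equivalent: only (⇒) holds.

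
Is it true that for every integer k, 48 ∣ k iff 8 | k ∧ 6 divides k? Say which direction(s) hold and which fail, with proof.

Only the forward direction holds.

(←) This fails: take k = 24. Both 8 ∣ 24 and 6 ∣ 24, yet 24 is not a multiple of 48 (since 24 = 0·48 + 24), so 48 ∤ 24.

(→) If 48 ∣ k, write k = 48q. Since 48 = 6·8, k = 8·(6q), so 8 ∣ k; and since 48 = 8·6, k = 6·(8q), so 6 ∣ k.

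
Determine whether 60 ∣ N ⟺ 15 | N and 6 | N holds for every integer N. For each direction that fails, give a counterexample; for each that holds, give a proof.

Only the forward direction holds.

(⟸) This fails: take N = 30. Both 15 ∣ 30 and 6 ∣ 30, yet 30 is not a multiple of 60 (since 30 = 0·60 + 30), so 60 ∤ 30.

(⟹) If 60 ∣ N, write N = 60q. Since 60 = 4·15, N = 15·(4q), so 15 ∣ N; and since 60 = 10·6, N = 6·(10q), so 6 ∣ N.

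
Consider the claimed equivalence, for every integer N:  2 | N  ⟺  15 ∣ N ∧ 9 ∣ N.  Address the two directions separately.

(⇒) This fails: take N = 2. Certainly 2 ∣ 2, but 15 ∤ 2.

(⇐) This fails: take N = 45. Both 15 ∣ 45 and 9 ∣ 45, yet 45 is not a multiple of 2 (since 45 = 22·2 + 1), so 2 ∤ 45.

(⇒) fails and (⇐) fails.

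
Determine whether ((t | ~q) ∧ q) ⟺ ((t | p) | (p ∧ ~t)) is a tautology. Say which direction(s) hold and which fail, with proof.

The forward direction holds; the converse fails.

(→) Assume the antecedent. If q is true, the antecedent forces (q = T, p = F, t = T) or (q = T, p = T, t = T), and (t | p) | (p ∧ ~t) holds there. If q is false, the antecedent cannot hold. Either way (t | p) | (p ∧ ~t) holds.

(←) This fails. Under q = F, p = T, t = F, the left side is false but the right side is true.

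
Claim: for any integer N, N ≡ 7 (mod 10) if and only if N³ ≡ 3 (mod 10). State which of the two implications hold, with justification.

(⇒) Suppose N ≡ 7 (mod 10). Write N = 10j + 7. Then (10j + 7)³ = 1000j³ + 2100j² + 1470j + 343 = 10(100j³ + 210j² + 147j + 34) + 3, so N³ ≡ 3 (mod 10).

(⇐) Conversely, suppose N³ ≡ 3 (mod 10). The only residue r in {0, …, 9} with r³ ≡ 3 (mod 10) is r = 7, so N ≡ 7 (mod 10).

The biconditional holds.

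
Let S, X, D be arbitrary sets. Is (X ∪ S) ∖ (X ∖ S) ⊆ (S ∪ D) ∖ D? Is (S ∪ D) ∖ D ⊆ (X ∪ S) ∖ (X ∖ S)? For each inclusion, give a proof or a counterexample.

The sets are not equal: only the reverse inclusion holds.

Forward inclusion. This inclusion fails. Take S = {1}, X = ∅, D = {1}; then 1 ∈ (X ∪ S) ∖ (X ∖ S) but 1 ∉ (S ∪ D) ∖ D.

Reverse inclusion. Let x ∈ (S ∪ D) ∖ D. Then either x ∈ S and x ∉ X, D; or x ∈ S ∩ X and x ∉ D. In each case x ∈ (X ∪ S) ∖ (X ∖ S), so (S ∪ D) ∖ D ⊆ (X ∪ S) ∖ (X ∖ S).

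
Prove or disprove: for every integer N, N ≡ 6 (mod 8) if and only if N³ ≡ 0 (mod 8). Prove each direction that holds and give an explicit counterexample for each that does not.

(←) This fails: take N = 0. Then 0³ = 0 ≡ 0 (mod 8), yet 0 ≡ 0 (mod 8), not 6.

(→) Suppose N ≡ 6 (mod 8). Write N = 8j + 6. Then (8j + 6)³ = 512j³ + 1152j² + 864j + 216 = 8(64j³ + 144j² + 108j + 27) + 0, so N³ ≡ 0 (mod 8).

The forward direction holds; the converse fails.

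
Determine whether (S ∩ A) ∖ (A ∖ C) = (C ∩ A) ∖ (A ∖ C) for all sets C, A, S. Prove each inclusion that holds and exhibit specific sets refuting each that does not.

(⟸) This inclusion fails. Take C = {1}, A = {1}, S = ∅; then 1 ∈ (C ∩ A) ∖ (A ∖ C) but 1 ∉ (S ∩ A) ∖ (A ∖ C).

(⟹) Let x ∈ (S ∩ A) ∖ (A ∖ C). Then x ∈ C ∩ A ∩ S, from which x ∈ (C ∩ A) ∖ (A ∖ C).

(⊆) holds; (⊇) fails.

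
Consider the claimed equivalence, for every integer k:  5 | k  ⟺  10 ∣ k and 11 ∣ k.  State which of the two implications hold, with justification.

(⟹) This fails: take k = 5. Certainly 5 ∣ 5, but 10 ∤ 5.

(⟸) Suppose 10 ∣ k and 11 ∣ k. Any common multiple of 10 and 11 is a multiple of their lcm; here gcd(10, 11) = 1, so lcm(10, 11) = 10·11 = 110, so 110 ∣ k. Since 5 ∣ 110, it follows that 5 ∣ k.

Only the converse holds.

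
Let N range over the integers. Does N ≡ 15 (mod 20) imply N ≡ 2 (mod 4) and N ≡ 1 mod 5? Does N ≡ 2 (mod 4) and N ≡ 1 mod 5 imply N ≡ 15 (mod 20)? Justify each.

Both directions fail.

(⇒) This fails: N = 15 gives 15 ≡ 15 (mod 20) but 15 ≡ 3 (mod 4), so the conjunction on the right does not hold.

(⇐) This fails: N = 6 satisfies both congruences on the right (6 ≡ 2 mod 4 and 6 ≡ 1 mod 5) yet 6 ≡ 6 (mod 20), not 15.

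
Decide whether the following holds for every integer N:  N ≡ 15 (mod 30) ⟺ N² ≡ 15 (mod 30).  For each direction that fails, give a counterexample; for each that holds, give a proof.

Forward direction. Suppose N ≡ 15 (mod 30). Write N = 30j + 15. Then (30j + 15)² = 900j² + 900j + 225 = 30(30j² + 30j + 7) + 15, so N² ≡ 15 (mod 30).

Converse. Suppose N² ≡ 15 (mod 30). The only residue r in {0, …, 29} with r² ≡ 15 (mod 30) is r = 15, so N ≡ 15 (mod 30).

Both directions hold.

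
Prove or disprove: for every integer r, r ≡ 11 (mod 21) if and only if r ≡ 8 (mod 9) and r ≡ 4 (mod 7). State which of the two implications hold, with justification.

Only the reverse direction holds.

[⇐] If r ≡ 8 (mod 9) and r ≡ 4 (mod 7), then by the Chinese remainder theorem r ≡ 53 (mod 63). Since 53 ≡ 11 (mod 21) and 21 ∣ 63, we get r ≡ 11 (mod 21).

[⇒] This fails: r = 32 gives 32 ≡ 11 (mod 21) but 32 ≡ 5 (mod 9), so the conjunction on the right does not hold.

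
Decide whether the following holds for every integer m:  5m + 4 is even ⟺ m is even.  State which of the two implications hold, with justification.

(→) Suppose 5m + 4 is even. Since 5 is odd, 5m and m have the same parity, so 5m + 4 ≡ m + 4 (mod 2). As 4 is even, 5m + 4 is even exactly when m is even. Thus m is even.

(←) Conversely, suppose m is even; write m = 2j. Then 5m + 4 = 5·(2j) + 4 = 2·5j + 4, which is even.

Equivalent; both directions hold.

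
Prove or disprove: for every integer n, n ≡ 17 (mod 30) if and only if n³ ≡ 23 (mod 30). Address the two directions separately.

(⟹) Suppose n ≡ 17 (mod 30). Write n = 30j + 17. Then (30j + 17)³ = 27000j³ + 45900j² + 26010j + 4913 = 30(900j³ + 1530j² + 867j + 163) + 23, so n³ ≡ 23 (mod 30).

(⟸) Conversely, suppose n³ ≡ 23 (mod 30). The only residue r in {0, …, 29} with r³ ≡ 23 (mod 30) is r = 17, so n ≡ 17 (mod 30).

Both implications hold.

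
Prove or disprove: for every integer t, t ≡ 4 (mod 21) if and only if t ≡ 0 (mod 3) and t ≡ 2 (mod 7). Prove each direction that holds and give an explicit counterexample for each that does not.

(⇒) fails and (⇐) fails.

(→) This fails: t = 4 gives 4 ≡ 4 (mod 21) but 4 ≡ 1 (mod 3), so the conjunction on the right does not hold.

(←) This fails: t = 9 satisfies both congruences on the right (9 ≡ 0 mod 3 and 9 ≡ 2 mod 7) yet 9 ≡ 9 (mod 21), not 4.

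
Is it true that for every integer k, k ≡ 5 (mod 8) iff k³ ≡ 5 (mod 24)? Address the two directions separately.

Only the converse holds.

[⇒] This fails: take k = 13. Then 13 ≡ 5 (mod 8), but 13³ = 2197 ≡ 13 (mod 24), not 5.

[⇐] Conversely, the residues r modulo 24 with r³ ≡ 5 (mod 24) are exactly {5}, and each is ≡ 5 (mod 8).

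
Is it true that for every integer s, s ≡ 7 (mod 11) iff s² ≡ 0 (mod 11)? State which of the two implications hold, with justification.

(⇒) fails and (⇐) fails.

(⇒) This fails: take s = 7. Then 7 ≡ 7 (mod 11), but 7² = 49 ≡ 5 (mod 11), not 0.

(⇐) This fails: take s = 0. Then 0² = 0 ≡ 0 (mod 11), yet 0 ≡ 0 (mod 11), not 7.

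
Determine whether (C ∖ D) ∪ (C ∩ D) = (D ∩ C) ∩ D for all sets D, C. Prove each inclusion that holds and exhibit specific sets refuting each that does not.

(⟹) This inclusion fails. Take D = ∅, C = {1}; then 1 ∈ (C ∖ D) ∪ (C ∩ D) but 1 ∉ (D ∩ C) ∩ D.

(⟸) Let x ∈ (D ∩ C) ∩ D. Then x ∈ D ∩ C, from which x ∈ (C ∖ D) ∪ (C ∩ D).

The sets are not equal: only the reverse inclusion holds.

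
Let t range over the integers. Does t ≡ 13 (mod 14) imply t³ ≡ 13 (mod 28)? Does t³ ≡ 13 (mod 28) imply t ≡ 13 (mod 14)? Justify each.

(⇒) fails and (⇐) fails.

(→) This fails: take t = 27. Then 27 ≡ 13 (mod 14), but 27³ = 19683 ≡ 27 (mod 28), not 13.

(←) This fails: take t = 5. Then 5³ = 125 ≡ 13 (mod 28), yet 5 ≡ 5 (mod 14), not 13.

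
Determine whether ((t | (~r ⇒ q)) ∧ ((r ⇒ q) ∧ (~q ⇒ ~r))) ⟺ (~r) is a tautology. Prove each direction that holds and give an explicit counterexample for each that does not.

(⇒) fails and (⇐) fails.

(→) This fails. Under r = T, q = T, t = F, the left side is true but the right side is false.

(←) This fails. Under r = F, q = F, t = F, the left side is false but the right side is true.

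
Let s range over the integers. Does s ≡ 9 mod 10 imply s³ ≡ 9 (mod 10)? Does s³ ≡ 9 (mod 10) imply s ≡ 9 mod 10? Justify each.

(⇐) For the converse, argue contrapositively. If s ≢ 9 (mod 10), then s is congruent to one of 0, 1, 2, 3, 4, 5, 6, 7, 8 modulo 10, and these give s³ ≡ 0, 1, 8, 7, 4, 5, 6, 3, 2 respectively — never 9.

(⇒) Suppose s ≡ 9 mod 10. Write s = 10j + 9. Then (10j + 9)³ = 1000j³ + 2700j² + 2430j + 729 = 10(100j³ + 270j² + 243j + 72) + 9, so s³ ≡ 9 (mod 10).

Both directions hold.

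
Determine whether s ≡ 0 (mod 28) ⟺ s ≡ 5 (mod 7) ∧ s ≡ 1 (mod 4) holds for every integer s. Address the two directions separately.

(⟹) This fails: s = 0 gives 0 ≡ 0 (mod 28) but 0 ≡ 0 (mod 7), so the conjunction on the right does not hold.

(⟸) This fails: s = 5 satisfies both congruences on the right (5 ≡ 5 mod 7 and 5 ≡ 1 mod 4) yet 5 ≡ 5 (mod 28), not 0.

Both directions fail.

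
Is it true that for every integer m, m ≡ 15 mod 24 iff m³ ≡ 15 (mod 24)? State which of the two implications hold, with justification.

[⇒] Suppose m ≡ 15 mod 24. Write m = 24j + 15. Then (24j + 15)³ = 13824j³ + 25920j² + 16200j + 3375 = 24(576j³ + 1080j² + 675j + 140) + 15, so m³ ≡ 15 (mod 24).

[⇐] Conversely, suppose m³ ≡ 15 (mod 24). The only residue r in {0, …, 23} with r³ ≡ 15 (mod 24) is r = 15, so m ≡ 15 (mod 24).

Both directions hold.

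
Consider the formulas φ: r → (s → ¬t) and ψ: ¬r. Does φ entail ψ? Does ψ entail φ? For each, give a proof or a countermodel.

(⇒) This fails. Under t = F, r = T, s = F, the left side is true but the right side is false.

(⇐) Assume the antecedent. If t is true, the antecedent forces (t = T, r = F, s = F) or (t = T, r = F, s = T), and r → (s → ¬t) holds there. If t is false, r → (s → ¬t) reduces to true regardless of the other variables. Either way r → (s → ¬t) holds.

Only the converse holds.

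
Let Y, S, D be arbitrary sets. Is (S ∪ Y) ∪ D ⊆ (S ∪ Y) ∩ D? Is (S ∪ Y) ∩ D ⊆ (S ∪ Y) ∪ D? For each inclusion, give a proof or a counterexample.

The sets are not equal: only the reverse inclusion holds.

(⟹) This inclusion fails. Take Y = {1}, S = ∅, D = ∅; then 1 ∈ (S ∪ Y) ∪ D but 1 ∉ (S ∪ Y) ∩ D.

(⟸) Let x ∈ (S ∪ Y) ∩ D. Then either x ∈ Y ∩ D and x ∉ S; or x ∈ S ∩ D and x ∉ Y; or x ∈ Y ∩ S ∩ D. In each case x ∈ (S ∪ Y) ∪ D, so (S ∪ Y) ∩ D ⊆ (S ∪ Y) ∪ D.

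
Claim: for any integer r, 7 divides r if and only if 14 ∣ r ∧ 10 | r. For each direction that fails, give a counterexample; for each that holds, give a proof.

[⇒] This fails: take r = 7. Certainly 7 ∣ 7, but 14 ∤ 7.

[⇐] Suppose 14 ∣ r and 10 ∣ r. Any common multiple of 14 and 10 is a multiple of their lcm; here lcm(14, 10) = 14·10/gcd(14, 10) = 140/2 = 70, so 70 ∣ r. Since 7 ∣ 70, it follows that 7 ∣ r.

Only the converse holds.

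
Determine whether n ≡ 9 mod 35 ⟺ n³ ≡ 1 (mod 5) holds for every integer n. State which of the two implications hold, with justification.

(⟹) This fails: take n = 9. Then 9 ≡ 9 (mod 35), but 9³ = 729 ≡ 4 (mod 5), not 1.

(⟸) This fails: take n = 1. Then 1³ = 1 ≡ 1 (mod 5), yet 1 ≡ 1 (mod 35), not 9.

(⇒) fails and (⇐) fails.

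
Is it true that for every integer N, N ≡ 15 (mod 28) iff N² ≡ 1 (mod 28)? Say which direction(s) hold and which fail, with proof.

(⇐) This fails: take N = 1. Then 1² = 1 ≡ 1 (mod 28), yet 1 ≡ 1 (mod 28), not 15.

(⇒) Suppose N ≡ 15 (mod 28). Write N = 28j + 15. Then (28j + 15)² = 784j² + 840j + 225 = 28(28j² + 30j + 8) + 1, so N² ≡ 1 (mod 28).

Only the forward direction holds.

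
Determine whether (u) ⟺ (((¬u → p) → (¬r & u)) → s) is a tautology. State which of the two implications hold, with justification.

Neither direction holds.

(⟹) This fails. Under p = F, u = T, r = F, s = F, the left side is true but the right side is false.

(⟸) This fails. Under p = T, u = F, r = F, s = F, the left side is false but the right side is true.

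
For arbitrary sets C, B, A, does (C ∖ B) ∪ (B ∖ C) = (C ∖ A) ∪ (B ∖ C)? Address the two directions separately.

(⊆) This inclusion fails. Take C = {1}, B = ∅, A = {1}; then 1 ∈ (C ∖ B) ∪ (B ∖ C) but 1 ∉ (C ∖ A) ∪ (B ∖ C).

(⊇) This inclusion fails. Take C = {1}, B = {1}, A = ∅; then 1 ∈ (C ∖ A) ∪ (B ∖ C) but 1 ∉ (C ∖ B) ∪ (B ∖ C).

Neither inclusion holds.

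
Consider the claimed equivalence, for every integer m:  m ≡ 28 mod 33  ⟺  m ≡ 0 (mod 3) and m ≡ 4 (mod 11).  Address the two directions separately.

Neither direction holds.

Forward direction. This fails: m = 28 gives 28 ≡ 28 (mod 33) but 28 ≡ 1 (mod 3), so the conjunction on the right does not hold.

Converse. This fails: m = 15 satisfies both congruences on the right (15 ≡ 0 mod 3 and 15 ≡ 4 mod 11) yet 15 ≡ 15 (mod 33), not 28.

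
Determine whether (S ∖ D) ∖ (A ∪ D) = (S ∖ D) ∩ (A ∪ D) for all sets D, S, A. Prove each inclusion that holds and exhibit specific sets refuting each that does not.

Forward inclusion. This inclusion fails. Take D = ∅, S = {1}, A = ∅; then 1 ∈ (S ∖ D) ∖ (A ∪ D) but 1 ∉ (S ∖ D) ∩ (A ∪ D).

Reverse inclusion. This inclusion fails. Take D = ∅, S = {1}, A = {1}; then 1 ∈ (S ∖ D) ∩ (A ∪ D) but 1 ∉ (S ∖ D) ∖ (A ∪ D).

Neither inclusion holds.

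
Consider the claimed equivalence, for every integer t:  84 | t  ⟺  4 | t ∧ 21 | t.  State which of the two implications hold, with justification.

Converse. Suppose 4 ∣ t and 21 ∣ t. Any common multiple of 4 and 21 is a multiple of their lcm; here gcd(4, 21) = 1, so lcm(4, 21) = 4·21 = 84, so 84 ∣ t.

Forward direction. If 84 ∣ t, write t = 84q. Since 84 = 21·4, t = 4·(21q), so 4 ∣ t; and since 84 = 4·21, t = 21·(4q), so 21 ∣ t.

Both directions hold; the statement is true.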